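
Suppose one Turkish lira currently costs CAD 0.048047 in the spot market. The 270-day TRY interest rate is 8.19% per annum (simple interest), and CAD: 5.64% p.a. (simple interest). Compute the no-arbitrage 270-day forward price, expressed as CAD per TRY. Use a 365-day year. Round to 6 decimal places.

T = 270/365 years.
CAD growth factor: 1 + 0.0564×270/365 = 1.0417205.
Growth of 1 TRY over T: 1 + 0.0819×270/365 = 1.0605836.
So F = 0.048047 × 1.0417205 / 1.0605836 = 0.04719246 (CAD/TRY).

0.047192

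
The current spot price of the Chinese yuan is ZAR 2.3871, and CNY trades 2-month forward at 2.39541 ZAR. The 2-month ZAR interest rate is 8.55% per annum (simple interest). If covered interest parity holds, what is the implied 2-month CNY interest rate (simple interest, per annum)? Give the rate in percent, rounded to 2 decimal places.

T = 2/12 years.
CIP gives F = S · g_ZAR/g_CNY, so g_ZAR/g_CNY = 2.39541/2.3871 = 1.0034812.
The ZAR side grows by 1 + 0.0855×2/12 = 1.014250.
So the CNY growth factor = 1.0107314.
r = (1.0107314 − 1)/(2/12) = 0.064388 → 6.44%.

6.44%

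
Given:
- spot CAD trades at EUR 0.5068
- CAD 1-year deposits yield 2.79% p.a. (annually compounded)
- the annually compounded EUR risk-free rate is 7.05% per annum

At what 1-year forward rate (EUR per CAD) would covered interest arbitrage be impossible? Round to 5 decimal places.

T = 1 year.
Growth of 1 EUR over T: (1 + 0.0705)^1 = 1.070500.
Growth of 1 CAD over T: (1 + 0.0279)^1 = 1.027900.
So F = 0.5068 × 1.070500 / 1.027900 = 0.5278037 (EUR/CAD).

0.52780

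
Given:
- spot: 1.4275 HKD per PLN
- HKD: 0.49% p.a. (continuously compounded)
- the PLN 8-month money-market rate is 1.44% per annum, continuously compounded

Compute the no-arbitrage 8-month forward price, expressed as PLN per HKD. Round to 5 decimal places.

0.70498

T = 8/12 years.
Growth of 1 HKD over T: e^(0.0049×8/12) = 1.003272.
Growth of 1 PLN over T: e^(0.0144×8/12) = 1.0096462.
CIP: F = S · (grow HKD)/(grow PLN) = 1.4275 × 1.003272/1.0096462 = 1.418488 HKD per PLN.
Quoted the other way: 1/1.418488 = 0.70498 PLN per HKD.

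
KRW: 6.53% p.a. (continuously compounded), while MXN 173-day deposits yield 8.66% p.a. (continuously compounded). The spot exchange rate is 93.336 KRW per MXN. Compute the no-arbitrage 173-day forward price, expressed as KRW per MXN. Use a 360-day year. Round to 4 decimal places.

92.3855

T = 173/360 years.
Growth of 1 KRW over T: e^(0.0653×173/360) = 1.03187783.
MXN growth factor: e^(0.0866×173/360) = 1.0424942.
So F = 93.336 × 1.03187783 / 1.0424942 = 92.385501 (KRW/MXN).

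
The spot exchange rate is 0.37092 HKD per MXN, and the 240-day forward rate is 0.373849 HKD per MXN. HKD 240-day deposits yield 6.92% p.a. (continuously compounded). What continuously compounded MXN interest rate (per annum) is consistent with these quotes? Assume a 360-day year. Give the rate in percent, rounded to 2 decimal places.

T = 240/360 years.
F/S = 0.373849/0.37092 = 1.0078966 = (growth of HKD) / (growth of MXN).
The HKD side grows by e^(0.0692×240/360) = 1.047214.
That pins the MXN growth at 1.0390094.
Take logs: ln 1.0390094 / (240/360) = 0.057402, so 5.74%.

5.74%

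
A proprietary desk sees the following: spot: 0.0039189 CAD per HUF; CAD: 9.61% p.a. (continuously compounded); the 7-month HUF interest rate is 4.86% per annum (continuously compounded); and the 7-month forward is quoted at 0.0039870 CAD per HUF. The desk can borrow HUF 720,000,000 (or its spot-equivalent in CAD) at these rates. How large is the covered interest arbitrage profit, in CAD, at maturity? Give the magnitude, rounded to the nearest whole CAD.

CAD 31,113

T = 7/12 years.
Invest the HUF and cover forward: 720,000,000 × 1.028755686 × 0.0039870 = CAD 2,953,187.22.
Convert at spot and invest in CAD: 720,000,000 × 0.0039189 × 1.057659379 = CAD 2,984,300.17.
The quoted forward undervalues HUF, so borrow HUF, convert to CAD at spot, deposit the CAD at 9.61%, and buy HUF forward at 0.0039870 to cover the loan.
The gap between the two covered legs is CAD 31,113.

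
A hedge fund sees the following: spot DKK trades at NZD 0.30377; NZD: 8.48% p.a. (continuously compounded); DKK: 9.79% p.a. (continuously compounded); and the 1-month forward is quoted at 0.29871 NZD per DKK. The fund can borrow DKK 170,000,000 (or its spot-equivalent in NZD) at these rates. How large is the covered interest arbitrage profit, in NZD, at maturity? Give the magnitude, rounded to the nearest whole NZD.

T = 1/12 years.
Invest the DKK and cover forward: 170,000,000 × 1.0081917032 × 0.29871 = NZD 51,196,680.42.
Convert at spot and invest in NZD: 170,000,000 × 0.30377 × 1.0070916945 = NZD 52,007,121.49.
The quoted forward undervalues DKK, so borrow DKK, convert to NZD at spot, deposit the NZD at 8.48%, and buy DKK forward at 0.29871 to cover the loan.
Arbitrage profit = |51,196,680.42 − 52,007,121.49| = NZD 810,441.

NZD 810,441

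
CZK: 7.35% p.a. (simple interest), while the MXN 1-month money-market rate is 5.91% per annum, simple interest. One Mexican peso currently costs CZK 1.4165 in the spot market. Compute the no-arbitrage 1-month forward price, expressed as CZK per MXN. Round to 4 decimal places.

1.4182

T = 1/12 years.
CZK accumulates by 1 + 0.0735×1/12 = 1.006125.
Growth of 1 MXN over T: 1 + 0.0591×1/12 = 1.004925.
So F = 1.4165 × 1.006125 / 1.004925 = 1.418191 (CZK/MXN).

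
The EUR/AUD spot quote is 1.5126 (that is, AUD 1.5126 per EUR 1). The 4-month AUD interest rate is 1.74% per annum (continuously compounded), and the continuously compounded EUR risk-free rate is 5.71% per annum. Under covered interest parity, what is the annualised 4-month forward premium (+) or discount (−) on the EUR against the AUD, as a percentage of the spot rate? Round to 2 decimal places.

T = 4/12 years.
No-arbitrage forward: 1.5126 × 1.0058169 / 1.0192156 = 1.4927152 AUD/EUR.
(F − S)/S ÷ T = (1.4927152 − 1.5126)/1.5126/(4/12) = -0.039438 → -3.94%.

-3.94%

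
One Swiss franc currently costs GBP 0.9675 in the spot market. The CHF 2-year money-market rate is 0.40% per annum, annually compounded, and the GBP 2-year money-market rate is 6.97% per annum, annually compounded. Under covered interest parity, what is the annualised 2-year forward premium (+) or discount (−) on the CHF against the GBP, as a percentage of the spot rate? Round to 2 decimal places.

T = 2 years.
No-arbitrage forward: 0.9675 × 1.1442581 / 1.008016 = 1.0982660 GBP/CHF.
Annualised premium = (F − S)/S × (1/T) = (1.0982660 − 0.9675)/0.9675 ÷ 2 = 6.76%.

+6.76%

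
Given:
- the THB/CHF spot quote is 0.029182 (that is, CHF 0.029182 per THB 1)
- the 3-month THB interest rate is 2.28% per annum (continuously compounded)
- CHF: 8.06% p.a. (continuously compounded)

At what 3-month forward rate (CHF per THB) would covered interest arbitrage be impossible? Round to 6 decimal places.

0.029607

T = 3/12 years.
CHF growth factor: e^(0.0806×3/12) = 1.0203544.
THB growth factor: e^(0.0228×3/12) = 1.0057163.
So F = 0.029182 × 1.0203544 / 1.0057163 = 0.02960674 (CHF/THB).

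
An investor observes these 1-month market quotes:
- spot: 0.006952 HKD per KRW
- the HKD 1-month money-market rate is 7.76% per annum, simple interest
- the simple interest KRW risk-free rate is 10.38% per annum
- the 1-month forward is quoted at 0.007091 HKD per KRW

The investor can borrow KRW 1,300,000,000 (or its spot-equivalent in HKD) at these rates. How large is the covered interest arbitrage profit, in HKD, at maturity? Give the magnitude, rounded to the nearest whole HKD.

HKD 201,995

T = 1/12 years.
Route A — deposit KRW, sell forward: 1,300,000,000 × 1.008650 × 0.007091 = HKD 9,298,038.30.
Route B — convert at spot, deposit HKD: 1,300,000,000 × 0.006952 × 1.006466667 = HKD 9,096,043.15.
The quoted forward overvalues KRW, so borrow HKD, buy KRW at spot, deposit the KRW at 10.38%, and sell the proceeds forward at 0.007091.
Profit = 9,298,038.30 − 9,096,043.15 = HKD 201,995.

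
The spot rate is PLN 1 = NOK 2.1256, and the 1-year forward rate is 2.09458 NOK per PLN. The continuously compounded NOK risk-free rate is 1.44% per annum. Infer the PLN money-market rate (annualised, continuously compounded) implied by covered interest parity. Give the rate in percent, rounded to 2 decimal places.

2.91%

T = 1 year.
F/S = 2.09458/2.1256 = 0.9854065 = (growth of NOK) / (growth of PLN).
NOK growth factor: e^(0.0144×1) = 1.0145042.
Hence g_PLN = 1.0295286.
r = ln(1.0295286)/1 = 0.029101 → 2.91%.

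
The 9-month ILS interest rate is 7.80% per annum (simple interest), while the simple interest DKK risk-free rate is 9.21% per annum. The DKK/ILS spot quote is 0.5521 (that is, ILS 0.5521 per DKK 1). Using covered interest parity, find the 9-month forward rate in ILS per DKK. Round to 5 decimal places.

T = 9/12 years.
ILS growth factor: 1 + 0.0780×9/12 = 1.058500.
DKK accumulates by 1 + 0.0921×9/12 = 1.069075.
CIP: F = S · (grow ILS)/(grow DKK) = 0.5521 × 1.058500/1.069075 = 0.5466388 ILS per DKK.

0.54664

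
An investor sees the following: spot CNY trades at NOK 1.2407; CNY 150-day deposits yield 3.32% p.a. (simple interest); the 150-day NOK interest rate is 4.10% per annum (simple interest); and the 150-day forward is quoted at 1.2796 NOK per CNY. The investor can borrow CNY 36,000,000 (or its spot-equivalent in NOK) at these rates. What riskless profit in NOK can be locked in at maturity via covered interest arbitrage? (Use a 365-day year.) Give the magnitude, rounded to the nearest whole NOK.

NOK 1,276,333

T = 150/365 years.
Invest the CNY and cover forward: 36,000,000 × 1.0136438356 × 1.2796 = NOK 46,694,111.47.
Convert at spot and invest in NOK: 36,000,000 × 1.2407 × 1.0168493151 = NOK 45,417,778.03.
The quoted forward overvalues CNY, so borrow NOK, buy CNY at spot, deposit the CNY at 3.32%, and sell the proceeds forward at 1.2796.
The gap between the two covered legs is NOK 1,276,333.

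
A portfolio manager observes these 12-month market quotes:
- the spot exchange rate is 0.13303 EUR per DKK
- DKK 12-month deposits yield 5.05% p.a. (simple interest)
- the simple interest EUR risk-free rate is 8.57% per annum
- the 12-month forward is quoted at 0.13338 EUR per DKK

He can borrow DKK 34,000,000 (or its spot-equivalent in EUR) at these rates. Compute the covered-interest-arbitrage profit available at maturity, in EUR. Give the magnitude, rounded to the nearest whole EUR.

EUR 146,709

T = 1 year.
Route A — deposit DKK, sell forward: 34,000,000 × 1.050500 × 0.13338 = EUR 4,763,933.46.
Route B — convert at spot, deposit EUR: 34,000,000 × 0.13303 × 1.085700 = EUR 4,910,642.81.
The quoted forward undervalues DKK, so borrow DKK, convert to EUR at spot, deposit the EUR at 8.57%, and buy DKK forward at 0.13338 to cover the loan.
Arbitrage profit = |4,763,933.46 − 4,910,642.81| = EUR 146,709.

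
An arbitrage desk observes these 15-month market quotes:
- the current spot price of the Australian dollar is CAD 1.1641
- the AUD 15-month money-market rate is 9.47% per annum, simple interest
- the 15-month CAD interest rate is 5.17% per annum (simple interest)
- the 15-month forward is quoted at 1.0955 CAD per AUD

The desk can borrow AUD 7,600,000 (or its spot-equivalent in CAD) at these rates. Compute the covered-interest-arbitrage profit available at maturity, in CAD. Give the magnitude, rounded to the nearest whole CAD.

CAD 107,541

T = 15/12 years.
Route A — deposit AUD, sell forward: 7,600,000 × 1.118375 × 1.0955 = CAD 9,311,366.58.
Route B — convert at spot, deposit CAD: 7,600,000 × 1.1641 × 1.064625 = CAD 9,418,907.72.
The quoted forward undervalues AUD, so borrow AUD, convert to CAD at spot, deposit the CAD at 5.17%, and buy AUD forward at 1.0955 to cover the loan.
Profit = 9,418,907.72 − 9,311,366.58 = CAD 107,541.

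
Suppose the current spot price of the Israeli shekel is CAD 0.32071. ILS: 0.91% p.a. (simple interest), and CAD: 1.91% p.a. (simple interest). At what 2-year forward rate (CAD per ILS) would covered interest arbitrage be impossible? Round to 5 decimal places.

0.32701

T = 2 years.
CAD growth factor: 1 + 0.0191×2 = 1.038200.
ILS growth factor: 1 + 0.0091×2 = 1.018200.
CIP: F = S · (grow CAD)/(grow ILS) = 0.32071 × 1.038200/1.018200 = 0.3270095 CAD per ILS.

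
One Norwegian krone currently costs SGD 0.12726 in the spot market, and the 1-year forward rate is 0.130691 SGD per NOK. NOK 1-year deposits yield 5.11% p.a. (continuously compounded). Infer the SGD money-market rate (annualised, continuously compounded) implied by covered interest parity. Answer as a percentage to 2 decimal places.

7.77%

T = 1 year.
F/S = 0.130691/0.12726 = 1.0269606 = (growth of SGD) / (growth of NOK).
The NOK side grows by e^(0.0511×1) = 1.0524281.
So the SGD growth factor = 1.0808022.
Take logs: ln 1.0808022 / 1 = 0.077704, so 7.77%.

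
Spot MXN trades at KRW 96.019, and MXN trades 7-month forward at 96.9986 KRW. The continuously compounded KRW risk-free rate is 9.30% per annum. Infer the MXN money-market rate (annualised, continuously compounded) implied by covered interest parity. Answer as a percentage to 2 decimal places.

T = 7/12 years.
F/S = 96.9986/96.019 = 1.0102021 = (growth of KRW) / (growth of MXN).
KRW growth factor: e^(0.0930×7/12) = 1.0557485.
Hence g_MXN = 1.0450864.
r = ln(1.0450864)/(7/12) = 0.075599 → 7.56%.

7.56%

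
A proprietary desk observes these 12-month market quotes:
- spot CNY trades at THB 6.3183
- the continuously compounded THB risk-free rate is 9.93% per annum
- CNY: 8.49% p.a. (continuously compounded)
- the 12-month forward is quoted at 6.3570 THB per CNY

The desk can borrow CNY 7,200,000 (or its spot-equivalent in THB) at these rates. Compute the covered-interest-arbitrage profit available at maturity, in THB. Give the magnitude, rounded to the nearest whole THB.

T = 1 year.
Route A — deposit CNY, sell forward: 7,200,000 × 1.0886082004 × 6.3570 = THB 49,826,032.78.
Route B — convert at spot, deposit THB: 7,200,000 × 6.3183 × 1.1043975691 = THB 50,240,989.16.
The quoted forward undervalues CNY, so borrow CNY, convert to THB at spot, deposit the THB at 9.93%, and buy CNY forward at 6.3570 to cover the loan.
The gap between the two covered legs is THB 414,956.

THB 414,956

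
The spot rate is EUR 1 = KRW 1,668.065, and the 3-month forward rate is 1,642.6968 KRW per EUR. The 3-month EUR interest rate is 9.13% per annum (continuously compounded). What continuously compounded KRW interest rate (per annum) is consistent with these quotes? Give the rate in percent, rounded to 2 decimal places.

3.00%

T = 3/12 years.
By CIP, F/S equals the KRW-to-EUR growth ratio: 1642.6968/1668.065 = 0.9847918.
EUR growth factor: e^(0.0913×3/12) = 1.0230875.
That pins the KRW growth at 1.0075282.
r = ln(1.0075282)/(3/12) = 0.030000 → 3.00%.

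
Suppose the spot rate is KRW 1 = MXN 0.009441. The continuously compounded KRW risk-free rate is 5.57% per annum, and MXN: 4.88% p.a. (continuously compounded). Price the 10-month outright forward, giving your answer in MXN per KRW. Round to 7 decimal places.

0.0093869

T = 10/12 years.
MXN accumulates by e^(0.0488×10/12) = 1.0415049.
Growth of 1 KRW over T: e^(0.0557×10/12) = 1.0475108.
CIP: F = S · (grow MXN)/(grow KRW) = 0.009441 × 1.0415049/1.0475108 = 0.009386870 MXN per KRW.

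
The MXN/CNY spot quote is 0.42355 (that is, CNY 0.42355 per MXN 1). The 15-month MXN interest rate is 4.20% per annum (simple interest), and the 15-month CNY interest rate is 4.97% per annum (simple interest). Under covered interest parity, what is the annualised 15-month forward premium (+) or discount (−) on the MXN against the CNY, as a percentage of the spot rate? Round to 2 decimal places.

+0.73%

T = 15/12 years.
No-arbitrage forward: 0.42355 × 1.062125 / 1.052500 = 0.42742332 CNY/MXN.
Annualised premium = (F − S)/S × (1/T) = (0.42742332 − 0.42355)/0.42355 ÷ (15/12) = 0.73%.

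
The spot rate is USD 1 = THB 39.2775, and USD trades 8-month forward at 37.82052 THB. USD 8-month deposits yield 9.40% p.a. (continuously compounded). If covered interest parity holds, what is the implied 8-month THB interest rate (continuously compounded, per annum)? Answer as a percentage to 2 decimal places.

3.73%

T = 8/12 years.
CIP gives F = S · g_THB/g_USD, so g_THB/g_USD = 37.82052/39.2775 = 0.9629055.
The USD side grows by e^(0.0940×8/12) = 1.0646719.
So the THB growth factor = 1.0251784.
r = ln(1.0251784)/(8/12) = 0.037300 → 3.73%.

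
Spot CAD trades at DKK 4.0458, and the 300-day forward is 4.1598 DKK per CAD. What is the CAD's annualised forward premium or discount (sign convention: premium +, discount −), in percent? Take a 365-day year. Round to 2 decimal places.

+3.43%

T = 300/365 years.
CAD trades forward at +2.81774% vs spot over the period.
×(1/T) gives 3.43% p.a.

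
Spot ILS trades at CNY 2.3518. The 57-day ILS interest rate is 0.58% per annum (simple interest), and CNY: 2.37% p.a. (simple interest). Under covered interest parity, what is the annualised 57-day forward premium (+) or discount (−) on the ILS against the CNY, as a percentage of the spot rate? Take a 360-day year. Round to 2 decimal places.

+1.79%

T = 57/360 years.
CIP forward (CNY per ILS) = 2.3518 × 1.0037525/1.0009183 = 2.3584594.
(F − S)/S ÷ T = (2.3584594 − 2.3518)/2.3518/(57/360) = 0.017884 → 1.79%.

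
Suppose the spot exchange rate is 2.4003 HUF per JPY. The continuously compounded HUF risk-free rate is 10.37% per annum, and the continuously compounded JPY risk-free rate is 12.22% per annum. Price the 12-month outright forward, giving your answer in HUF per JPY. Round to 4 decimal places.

2.3563

T = 1 year.
HUF growth factor: e^(0.1037×1) = 1.1092676.
JPY accumulates by e^(0.1222×1) = 1.1299801.
So F = 2.4003 × 1.1092676 / 1.1299801 = 2.356303 (HUF/JPY).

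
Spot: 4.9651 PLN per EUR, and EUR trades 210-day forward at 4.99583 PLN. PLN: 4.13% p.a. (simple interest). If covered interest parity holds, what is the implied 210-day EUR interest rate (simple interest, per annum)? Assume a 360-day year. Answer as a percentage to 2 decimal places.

T = 210/360 years.
By CIP, F/S equals the PLN-to-EUR growth ratio: 4.99583/4.9651 = 1.0061892.
PLN growth factor: 1 + 0.0413×210/360 = 1.0240917.
That pins the EUR growth at 1.0177924.
r = (1.0177924 − 1)/(210/360) = 0.030501 → 3.05%.

3.05%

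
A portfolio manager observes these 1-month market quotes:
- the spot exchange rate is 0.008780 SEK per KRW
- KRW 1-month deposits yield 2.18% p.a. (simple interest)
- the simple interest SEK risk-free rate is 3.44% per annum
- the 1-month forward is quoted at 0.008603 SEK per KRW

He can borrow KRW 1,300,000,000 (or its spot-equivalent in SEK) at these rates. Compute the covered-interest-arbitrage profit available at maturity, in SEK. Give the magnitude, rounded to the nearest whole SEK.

SEK 242,503

T = 1/12 years.
Invest the KRW and cover forward: 1,300,000,000 × 1.0018166667 × 0.008603 = SEK 11,204,217.42.
Convert at spot and invest in SEK: 1,300,000,000 × 0.008780 × 1.0028666667 = SEK 11,446,720.13.
The quoted forward undervalues KRW, so borrow KRW, convert to SEK at spot, deposit the SEK at 3.44%, and buy KRW forward at 0.008603 to cover the loan.
Arbitrage profit = |11,204,217.42 − 11,446,720.13| = SEK 242,503.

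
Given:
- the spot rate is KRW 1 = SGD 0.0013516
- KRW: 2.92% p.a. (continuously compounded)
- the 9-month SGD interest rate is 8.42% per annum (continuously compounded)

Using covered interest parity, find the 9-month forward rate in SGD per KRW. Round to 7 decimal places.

T = 9/12 years.
SGD accumulates by e^(0.0842×9/12) = 1.0651866.
Growth of 1 KRW over T: e^(0.0292×9/12) = 1.0221416.
Forward (SGD per KRW) = 0.0013516 × 1.0651866 / 1.0221416 = 0.001408519.

0.0014085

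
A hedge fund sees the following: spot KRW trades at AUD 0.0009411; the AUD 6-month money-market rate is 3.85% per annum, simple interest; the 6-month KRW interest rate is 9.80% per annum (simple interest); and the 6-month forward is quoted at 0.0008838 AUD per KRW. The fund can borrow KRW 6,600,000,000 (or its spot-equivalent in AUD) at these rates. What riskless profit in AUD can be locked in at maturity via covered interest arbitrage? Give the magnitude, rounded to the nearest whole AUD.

T = 6/12 years.
Keep in KRW, deliver into the forward: 6,600,000,000·1.049000·0.0008838 = AUD 6,118,900.92.
Swap to AUD now, deposit: 6,600,000,000·0.0009411·1.019250 = AUD 6,330,826.76.
The quoted forward undervalues KRW, so borrow KRW, convert to AUD at spot, deposit the AUD at 3.85%, and buy KRW forward at 0.0008838 to cover the loan.
The gap between the two covered legs is AUD 211,926.

AUD 211,926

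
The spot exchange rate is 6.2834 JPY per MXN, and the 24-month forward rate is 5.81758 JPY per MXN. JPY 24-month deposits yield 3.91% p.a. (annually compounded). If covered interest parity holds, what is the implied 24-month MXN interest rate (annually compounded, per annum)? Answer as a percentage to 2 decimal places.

7.99%

T = 2 years.
F/S = 5.81758/6.2834 = 0.9258650 = (growth of JPY) / (growth of MXN).
JPY growth factor: (1 + 0.0391)^2 = 1.0797288.
Hence g_MXN = 1.1661838.
r = 1.1661838^(1/2) − 1 = 0.079900 → 7.99%.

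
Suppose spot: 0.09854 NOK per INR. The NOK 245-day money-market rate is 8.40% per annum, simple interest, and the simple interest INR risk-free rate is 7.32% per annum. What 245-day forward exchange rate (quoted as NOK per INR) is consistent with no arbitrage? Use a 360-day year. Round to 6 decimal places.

T = 245/360 years.
NOK accumulates by 1 + 0.0840×245/360 = 1.0571667.
INR accumulates by 1 + 0.0732×245/360 = 1.0498167.
CIP: F = S · (grow NOK)/(grow INR) = 0.09854 × 1.0571667/1.0498167 = 0.09922990 NOK per INR.

0.099230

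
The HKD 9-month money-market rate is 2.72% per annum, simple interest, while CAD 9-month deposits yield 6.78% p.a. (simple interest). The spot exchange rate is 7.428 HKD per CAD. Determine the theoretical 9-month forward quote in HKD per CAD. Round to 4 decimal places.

7.2128

T = 9/12 years.
HKD growth factor: 1 + 0.0272×9/12 = 1.020400.
CAD accumulates by 1 + 0.0678×9/12 = 1.050850.
CIP: F = S · (grow HKD)/(grow CAD) = 7.428 × 1.020400/1.050850 = 7.212762 HKD per CAD.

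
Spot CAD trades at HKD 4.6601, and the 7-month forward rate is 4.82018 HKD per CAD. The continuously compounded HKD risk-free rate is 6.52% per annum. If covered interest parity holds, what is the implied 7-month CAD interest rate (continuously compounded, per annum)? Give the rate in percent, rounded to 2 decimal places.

0.73%

T = 7/12 years.
By CIP, F/S equals the HKD-to-CAD growth ratio: 4.82018/4.6601 = 1.0343512.
The HKD side grows by e^(0.0652×7/12) = 1.0387659.
Hence g_CAD = 1.0042681.
Take logs: ln 1.0042681 / (7/12) = 0.007301, so 0.73%.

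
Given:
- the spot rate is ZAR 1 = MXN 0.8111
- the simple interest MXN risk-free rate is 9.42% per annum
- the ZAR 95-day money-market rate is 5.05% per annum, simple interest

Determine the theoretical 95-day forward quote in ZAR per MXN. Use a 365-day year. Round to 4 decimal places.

T = 95/365 years.
Growth of 1 MXN over T: 1 + 0.0942×95/365 = 1.0245178.
ZAR growth factor: 1 + 0.0505×95/365 = 1.0131438.
Forward (MXN per ZAR) = 0.8111 × 1.0245178 / 1.0131438 = 0.8202058.
Quoted the other way: 1/0.8202058 = 1.2192 ZAR per MXN.

1.2192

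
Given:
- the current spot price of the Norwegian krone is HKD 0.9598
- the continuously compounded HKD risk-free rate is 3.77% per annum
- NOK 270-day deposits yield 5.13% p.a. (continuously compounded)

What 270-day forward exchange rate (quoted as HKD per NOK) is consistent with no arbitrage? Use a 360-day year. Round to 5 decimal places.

0.95006

T = 270/360 years.
Growth of 1 HKD over T: e^(0.0377×270/360) = 1.0286785.
NOK growth factor: e^(0.0513×270/360) = 1.0392247.
Forward (HKD per NOK) = 0.9598 × 1.0286785 / 1.0392247 = 0.9500598.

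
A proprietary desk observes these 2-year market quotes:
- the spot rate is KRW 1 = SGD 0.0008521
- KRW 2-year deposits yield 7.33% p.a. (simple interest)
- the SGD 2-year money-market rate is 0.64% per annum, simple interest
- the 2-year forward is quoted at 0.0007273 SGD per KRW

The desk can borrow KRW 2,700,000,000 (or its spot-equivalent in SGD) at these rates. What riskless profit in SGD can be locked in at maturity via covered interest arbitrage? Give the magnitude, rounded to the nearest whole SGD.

SGD 78,529

T = 2 years.
Invest the KRW and cover forward: 2,700,000,000 × 1.146600 × 0.0007273 = SGD 2,251,589.89.
Convert at spot and invest in SGD: 2,700,000,000 × 0.0008521 × 1.012800 = SGD 2,330,118.58.
The quoted forward undervalues KRW, so borrow KRW, convert to SGD at spot, deposit the SGD at 0.64%, and buy KRW forward at 0.0007273 to cover the loan.
Arbitrage profit = |2,251,589.89 − 2,330,118.58| = SGD 78,529.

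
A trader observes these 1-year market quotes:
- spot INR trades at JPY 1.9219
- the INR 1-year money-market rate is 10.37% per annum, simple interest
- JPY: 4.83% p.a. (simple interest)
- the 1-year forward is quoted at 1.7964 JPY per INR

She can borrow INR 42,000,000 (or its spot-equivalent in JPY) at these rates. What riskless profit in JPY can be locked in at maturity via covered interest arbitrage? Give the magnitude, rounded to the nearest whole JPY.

JPY 1,345,726

T = 1 year.
Keep in INR, deliver into the forward: 42,000,000·1.103700·1.7964 = JPY 83,272,840.56.
Swap to JPY now, deposit: 42,000,000·1.9219·1.048300 = JPY 84,618,566.34.
The quoted forward undervalues INR, so borrow INR, convert to JPY at spot, deposit the JPY at 4.83%, and buy INR forward at 1.7964 to cover the loan.
Arbitrage profit = |83,272,840.56 − 84,618,566.34| = JPY 1,345,726.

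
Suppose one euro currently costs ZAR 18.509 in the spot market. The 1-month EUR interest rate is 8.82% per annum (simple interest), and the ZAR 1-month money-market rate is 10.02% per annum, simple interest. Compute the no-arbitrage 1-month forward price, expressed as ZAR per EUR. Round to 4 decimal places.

18.5274

T = 1/12 years.
ZAR growth factor: 1 + 0.1002×1/12 = 1.008350.
EUR accumulates by 1 + 0.0882×1/12 = 1.007350.
Forward (ZAR per EUR) = 18.509 × 1.008350 / 1.007350 = 18.527374.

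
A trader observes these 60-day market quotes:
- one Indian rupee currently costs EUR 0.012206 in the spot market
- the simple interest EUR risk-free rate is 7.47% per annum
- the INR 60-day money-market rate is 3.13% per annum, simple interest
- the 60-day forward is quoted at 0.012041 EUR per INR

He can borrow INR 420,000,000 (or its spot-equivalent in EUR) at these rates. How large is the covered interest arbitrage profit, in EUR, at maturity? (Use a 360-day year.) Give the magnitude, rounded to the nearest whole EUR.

EUR 106,743

T = 60/360 years.
Invest the INR and cover forward: 420,000,000 × 1.005216667 × 0.012041 = EUR 5,083,601.83.
Convert at spot and invest in EUR: 420,000,000 × 0.012206 × 1.012450 = EUR 5,190,345.17.
The quoted forward undervalues INR, so borrow INR, convert to EUR at spot, deposit the EUR at 7.47%, and buy INR forward at 0.012041 to cover the loan.
Arbitrage profit = |5,083,601.83 − 5,190,345.17| = EUR 106,743.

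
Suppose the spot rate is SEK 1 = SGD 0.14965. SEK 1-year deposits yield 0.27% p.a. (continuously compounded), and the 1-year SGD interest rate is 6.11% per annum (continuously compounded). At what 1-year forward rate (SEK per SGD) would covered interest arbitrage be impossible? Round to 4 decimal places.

6.3032

T = 1 year.
SGD growth factor: e^(0.0611×1) = 1.0630052.
Growth of 1 SEK over T: e^(0.0027×1) = 1.0027036.
So F = 0.14965 × 1.0630052 / 1.0027036 = 0.1586498 (SGD/SEK).
Quoted the other way: 1/0.1586498 = 6.3032 SEK per SGD.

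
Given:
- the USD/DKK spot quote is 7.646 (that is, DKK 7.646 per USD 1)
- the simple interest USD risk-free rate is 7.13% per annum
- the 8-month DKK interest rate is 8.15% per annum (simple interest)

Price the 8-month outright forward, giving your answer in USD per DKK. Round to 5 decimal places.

0.12994

T = 8/12 years.
DKK growth factor: 1 + 0.0815×8/12 = 1.0543333.
USD accumulates by 1 + 0.0713×8/12 = 1.0475333.
CIP: F = S · (grow DKK)/(grow USD) = 7.646 × 1.0543333/1.0475333 = 7.695634 DKK per USD.
Quoted the other way: 1/7.695634 = 0.12994 USD per DKK.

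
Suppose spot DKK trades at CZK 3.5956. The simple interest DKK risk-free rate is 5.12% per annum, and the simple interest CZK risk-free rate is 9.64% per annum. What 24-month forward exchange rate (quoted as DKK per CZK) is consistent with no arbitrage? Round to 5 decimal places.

0.25704

T = 2 years.
Growth of 1 CZK over T: 1 + 0.0964×2 = 1.192800.
DKK accumulates by 1 + 0.0512×2 = 1.102400.
CIP: F = S · (grow CZK)/(grow DKK) = 3.5956 × 1.192800/1.102400 = 3.890450 CZK per DKK.
Invert for DKK per CZK: 1 / 3.890450 = 0.25704.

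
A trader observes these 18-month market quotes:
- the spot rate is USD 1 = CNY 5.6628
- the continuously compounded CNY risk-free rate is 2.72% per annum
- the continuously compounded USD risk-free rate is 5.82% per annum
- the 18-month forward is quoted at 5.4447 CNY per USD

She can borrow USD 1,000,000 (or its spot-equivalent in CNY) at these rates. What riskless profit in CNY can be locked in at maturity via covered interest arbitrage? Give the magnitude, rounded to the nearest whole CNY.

T = 18/12 years.
Invest the USD and cover forward: 1,000,000 × 1.091223998 × 5.4447 = CNY 5,941,387.30.
Convert at spot and invest in CNY: 1,000,000 × 5.6628 × 1.041643756 = CNY 5,898,620.26.
The quoted forward overvalues USD, so borrow CNY, buy USD at spot, deposit the USD at 5.82%, and sell the proceeds forward at 5.4447.
The gap between the two covered legs is CNY 42,767.

CNY 42,767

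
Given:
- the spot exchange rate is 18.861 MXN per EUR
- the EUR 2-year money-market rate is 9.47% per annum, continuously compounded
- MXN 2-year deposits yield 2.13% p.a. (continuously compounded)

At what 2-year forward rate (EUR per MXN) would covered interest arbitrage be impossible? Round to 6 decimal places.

T = 2 years.
Growth of 1 MXN over T: e^(0.0213×2) = 1.0435204.
EUR growth factor: e^(0.0947×2) = 1.2085243.
Forward (MXN per EUR) = 18.861 × 1.0435204 / 1.2085243 = 16.28584.
Invert for EUR per MXN: 1 / 16.28584 = 0.061403.

0.061403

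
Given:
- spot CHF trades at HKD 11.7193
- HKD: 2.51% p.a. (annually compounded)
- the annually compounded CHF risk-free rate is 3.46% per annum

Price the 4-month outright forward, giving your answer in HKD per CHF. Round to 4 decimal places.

T = 4/12 years.
HKD accumulates by (1 + 0.0251)^(4/12) = 1.00829763.
Growth of 1 CHF over T: (1 + 0.0346)^(4/12) = 1.01140281.
CIP: F = S · (grow HKD)/(grow CHF) = 11.7193 × 1.00829763/1.01140281 = 11.683320 HKD per CHF.

11.6833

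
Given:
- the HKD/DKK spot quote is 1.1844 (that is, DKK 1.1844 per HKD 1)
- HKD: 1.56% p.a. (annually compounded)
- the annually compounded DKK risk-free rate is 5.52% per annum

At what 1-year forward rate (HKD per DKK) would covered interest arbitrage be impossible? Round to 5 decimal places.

0.81262

T = 1 year.
DKK growth factor: (1 + 0.0552)^1 = 1.055200.
HKD growth factor: (1 + 0.0156)^1 = 1.015600.
CIP: F = S · (grow DKK)/(grow HKD) = 1.1844 × 1.055200/1.015600 = 1.230582 DKK per HKD.
Invert for HKD per DKK: 1 / 1.230582 = 0.81262.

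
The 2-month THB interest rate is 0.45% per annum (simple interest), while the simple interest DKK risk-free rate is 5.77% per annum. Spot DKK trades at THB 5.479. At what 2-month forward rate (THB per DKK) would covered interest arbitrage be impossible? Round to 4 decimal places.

5.4309

T = 2/12 years.
THB accumulates by 1 + 0.0045×2/12 = 1.000750.
DKK growth factor: 1 + 0.0577×2/12 = 1.0096167.
Forward (THB per DKK) = 5.479 × 1.000750 / 1.0096167 = 5.430882.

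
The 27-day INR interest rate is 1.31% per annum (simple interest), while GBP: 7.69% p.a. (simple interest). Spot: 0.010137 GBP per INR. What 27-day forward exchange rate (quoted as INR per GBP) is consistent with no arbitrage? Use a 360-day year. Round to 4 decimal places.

T = 27/360 years.
Growth of 1 GBP over T: 1 + 0.0769×27/360 = 1.0057675.
Growth of 1 INR over T: 1 + 0.0131×27/360 = 1.0009825.
CIP: F = S · (grow GBP)/(grow INR) = 0.010137 × 1.0057675/1.0009825 = 0.010185458 GBP per INR.
Quoted the other way: 1/0.010185458 = 98.1792 INR per GBP.

98.1792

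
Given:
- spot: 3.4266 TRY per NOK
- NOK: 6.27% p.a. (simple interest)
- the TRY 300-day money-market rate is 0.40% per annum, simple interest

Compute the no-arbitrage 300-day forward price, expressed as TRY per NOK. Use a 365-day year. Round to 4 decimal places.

3.2694

T = 300/365 years.
TRY accumulates by 1 + 0.0040×300/365 = 1.0032877.
Growth of 1 NOK over T: 1 + 0.0627×300/365 = 1.0515342.
So F = 3.4266 × 1.0032877 / 1.0515342 = 3.269381 (TRY/NOK).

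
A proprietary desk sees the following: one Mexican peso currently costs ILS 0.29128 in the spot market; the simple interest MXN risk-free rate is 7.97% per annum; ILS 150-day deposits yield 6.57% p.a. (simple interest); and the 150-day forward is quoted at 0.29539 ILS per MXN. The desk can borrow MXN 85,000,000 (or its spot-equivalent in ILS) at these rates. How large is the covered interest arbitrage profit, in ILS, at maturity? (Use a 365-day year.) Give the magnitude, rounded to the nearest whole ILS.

T = 150/365 years.
Route A — deposit MXN, sell forward: 85,000,000 × 1.0327534247 × 0.29539 = ILS 25,930,527.90.
Route B — convert at spot, deposit ILS: 85,000,000 × 0.29128 × 1.027000 = ILS 25,427,287.60.
The quoted forward overvalues MXN, so borrow ILS, buy MXN at spot, deposit the MXN at 7.97%, and sell the proceeds forward at 0.29539.
The gap between the two covered legs is ILS 503,240.

ILS 503,240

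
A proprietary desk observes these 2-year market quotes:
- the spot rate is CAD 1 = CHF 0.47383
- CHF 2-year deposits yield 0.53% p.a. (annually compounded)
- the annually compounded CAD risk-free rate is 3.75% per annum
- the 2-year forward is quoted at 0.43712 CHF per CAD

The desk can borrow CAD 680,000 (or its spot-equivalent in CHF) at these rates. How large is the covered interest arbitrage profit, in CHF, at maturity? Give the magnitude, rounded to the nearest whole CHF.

CHF 5,676

T = 2 years.
Keep in CAD, deliver into the forward: 680,000·1.07640625·0.43712 = CHF 319,952.72.
Swap to CHF now, deposit: 680,000·0.47383·1.01062809 = CHF 325,628.82.
The quoted forward undervalues CAD, so borrow CAD, convert to CHF at spot, deposit the CHF at 0.53%, and buy CAD forward at 0.43712 to cover the loan.
Arbitrage profit = |319,952.72 − 325,628.82| = CHF 5,676.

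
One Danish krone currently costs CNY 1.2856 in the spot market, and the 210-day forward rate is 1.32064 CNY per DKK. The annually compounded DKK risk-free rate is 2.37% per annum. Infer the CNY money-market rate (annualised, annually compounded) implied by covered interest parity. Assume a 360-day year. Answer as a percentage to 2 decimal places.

7.20%

T = 210/360 years.
F/S = 1.32064/1.2856 = 1.0272558 = (growth of CNY) / (growth of DKK).
DKK growth factor: (1 + 0.0237)^(210/360) = 1.0137575.
So the CNY growth factor = 1.0413883.
Annualise: 1.0413883^(360/210) − 1 = 0.071996 = 7.20%.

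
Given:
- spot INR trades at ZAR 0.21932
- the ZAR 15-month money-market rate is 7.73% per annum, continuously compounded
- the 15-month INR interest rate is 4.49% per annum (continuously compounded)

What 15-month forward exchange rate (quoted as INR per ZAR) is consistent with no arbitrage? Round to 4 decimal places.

4.3786

T = 15/12 years.
ZAR growth factor: e^(0.0773×15/12) = 1.1014473.
INR accumulates by e^(0.0449×15/12) = 1.0577299.
So F = 0.21932 × 1.1014473 / 1.0577299 = 0.2283848 (ZAR/INR).
Quoted the other way: 1/0.2283848 = 4.3786 INR per ZAR.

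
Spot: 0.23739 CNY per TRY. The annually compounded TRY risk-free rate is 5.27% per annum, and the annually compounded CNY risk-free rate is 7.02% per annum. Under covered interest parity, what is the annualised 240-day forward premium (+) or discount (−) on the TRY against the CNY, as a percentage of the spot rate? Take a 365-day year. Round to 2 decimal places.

T = 240/365 years.
CIP forward (CNY per TRY) = 0.23739 × 1.0456208/1.0343465 = 0.23997753.
(F − S)/S ÷ T = (0.23997753 − 0.23739)/0.23739/(240/365) = 0.016577 → 1.66%.

+1.66%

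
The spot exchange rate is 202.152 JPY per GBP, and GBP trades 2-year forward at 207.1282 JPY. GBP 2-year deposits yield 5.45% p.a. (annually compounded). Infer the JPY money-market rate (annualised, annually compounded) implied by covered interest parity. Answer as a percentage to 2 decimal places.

T = 2 years.
CIP gives F = S · g_JPY/g_GBP, so g_JPY/g_GBP = 207.1282/202.152 = 1.0246161.
GBP growth factor: (1 + 0.0545)^2 = 1.1119702.
Hence g_JPY = 1.1393426.
r = 1.1393426^(1/2) − 1 = 0.067400 → 6.74%.

6.74%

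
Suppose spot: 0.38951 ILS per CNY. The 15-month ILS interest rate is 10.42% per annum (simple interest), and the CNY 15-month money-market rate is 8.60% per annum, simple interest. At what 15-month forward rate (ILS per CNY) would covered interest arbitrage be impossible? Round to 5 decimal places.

T = 15/12 years.
ILS accumulates by 1 + 0.1042×15/12 = 1.130250.
CNY accumulates by 1 + 0.0860×15/12 = 1.107500.
Forward (ILS per CNY) = 0.38951 × 1.130250 / 1.107500 = 0.3975112.

0.39751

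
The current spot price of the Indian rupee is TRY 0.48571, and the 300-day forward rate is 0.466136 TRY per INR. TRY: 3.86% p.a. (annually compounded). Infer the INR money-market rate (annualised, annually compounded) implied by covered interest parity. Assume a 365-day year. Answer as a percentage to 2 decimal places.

T = 300/365 years.
By CIP, F/S equals the TRY-to-INR growth ratio: 0.466136/0.48571 = 0.9597002.
The TRY side grows by (1 + 0.0386)^(300/365) = 1.0316186.
So the INR growth factor = 1.0749384.
Annualise: 1.0749384^(365/300) − 1 = 0.091901 = 9.19%.

9.19%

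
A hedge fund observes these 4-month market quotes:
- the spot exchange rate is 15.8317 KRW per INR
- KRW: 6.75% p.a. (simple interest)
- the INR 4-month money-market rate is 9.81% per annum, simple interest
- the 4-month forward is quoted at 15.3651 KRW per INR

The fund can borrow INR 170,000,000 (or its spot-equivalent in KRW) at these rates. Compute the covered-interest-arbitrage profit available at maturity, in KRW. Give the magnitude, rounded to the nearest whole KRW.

KRW 54,463,662

T = 4/12 years.
Route A — deposit INR, sell forward: 170,000,000 × 1.032700 × 15.3651 = KRW 2,697,481,590.90.
Route B — convert at spot, deposit KRW: 170,000,000 × 15.8317 × 1.022500 = KRW 2,751,945,252.50.
The quoted forward undervalues INR, so borrow INR, convert to KRW at spot, deposit the KRW at 6.75%, and buy INR forward at 15.3651 to cover the loan.
The gap between the two covered legs is KRW 54,463,662.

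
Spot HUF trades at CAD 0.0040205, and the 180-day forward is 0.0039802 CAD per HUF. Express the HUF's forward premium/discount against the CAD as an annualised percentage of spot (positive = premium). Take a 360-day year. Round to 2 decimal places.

-2.00%

T = 180/360 years.
HUF trades forward at -1.00236% vs spot over the period.
Annualise by dividing by T: -0.0100236 / (180/360) = -0.020047 → -2.00%.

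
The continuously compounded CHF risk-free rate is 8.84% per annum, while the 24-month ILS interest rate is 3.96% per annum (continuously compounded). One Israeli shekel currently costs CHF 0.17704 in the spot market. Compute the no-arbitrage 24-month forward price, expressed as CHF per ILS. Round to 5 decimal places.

T = 2 years.
Growth of 1 CHF over T: e^(0.0884×2) = 1.1933924.
ILS growth factor: e^(0.0396×2) = 1.0824208.
Forward (CHF per ILS) = 0.17704 × 1.1933924 / 1.0824208 = 0.1951904.

0.19519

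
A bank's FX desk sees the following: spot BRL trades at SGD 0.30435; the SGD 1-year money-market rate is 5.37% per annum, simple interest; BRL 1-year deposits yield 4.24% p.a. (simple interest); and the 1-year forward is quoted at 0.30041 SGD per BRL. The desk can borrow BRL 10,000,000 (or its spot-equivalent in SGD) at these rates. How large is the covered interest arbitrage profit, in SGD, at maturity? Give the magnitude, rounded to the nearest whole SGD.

SGD 75,462

T = 1 year.
Invest the BRL and cover forward: 10,000,000 × 1.042400 × 0.30041 = SGD 3,131,473.84.
Convert at spot and invest in SGD: 10,000,000 × 0.30435 × 1.053700 = SGD 3,206,935.95.
The quoted forward undervalues BRL, so borrow BRL, convert to SGD at spot, deposit the SGD at 5.37%, and buy BRL forward at 0.30041 to cover the loan.
Arbitrage profit = |3,131,473.84 − 3,206,935.95| = SGD 75,462.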